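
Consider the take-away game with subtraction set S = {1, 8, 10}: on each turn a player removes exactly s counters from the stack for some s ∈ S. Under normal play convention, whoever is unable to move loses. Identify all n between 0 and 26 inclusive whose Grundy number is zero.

G(0) = 0
G(1) = mex{0} = 1
G(2) = mex{1} = 0
G(3) = mex{0} = 1
G(4) = mex{1} = 0
G(5) = mex{0} = 1
G(6) = mex{1} = 0
G(7) = mex{0} = 1
G(8) = mex{1,0} = 2
G(9) = mex{2,1} = 0
G(10) = mex{0,0,0} = 1
G(11) = mex{1,1,1} = 0
G(12) = mex{0,0,0} = 1
G(13) = mex{1,1,1} = 0
G(14) = mex{0,0,0} = 1
G(15) = mex{1,1,1} = 0
G(16) = mex{0,2,0} = 1
G(17) = mex{1,0,1} = 2
G(18) = mex{2,1,2} = 0
G(19) = mex{0,0,0} = 1
G(20) = mex{1,1,1} = 0
G(21) = mex{0,0,0} = 1
G(22) = mex{1,1,1} = 0
G(23) = mex{0,0,0} = 1
G(24) = mex{1,1,1} = 0
G(25) = mex{0,2,0} = 1
G(26) = mex{1,0,1} = 2
P-positions are exactly the n with G(n) = 0.

0, 2, 4, 6, 9, 11, 13, 15, 18, 20, 22, 24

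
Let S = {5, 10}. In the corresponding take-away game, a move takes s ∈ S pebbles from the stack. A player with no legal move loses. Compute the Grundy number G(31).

0

G(0) = 0
G(1) = mex{} = 0
G(2) = mex{} = 0
G(3) = mex{} = 0
G(4) = mex{} = 0
G(5) = mex{0} = 1
G(6) = mex{0} = 1
G(7) = mex{0} = 1
G(8) = mex{0} = 1
G(9) = mex{0} = 1
G(10) = mex{1,0} = 2
G(11) = mex{1,0} = 2
G(12) = mex{1,0} = 2
G(13) = mex{1,0} = 2
G(14) = mex{1,0} = 2
G(15) = mex{2,1} = 0
G(16) = mex{2,1} = 0
G(17) = mex{2,1} = 0
G(18) = mex{2,1} = 0
G(19) = mex{2,1} = 0
G(20) = mex{0,2} = 1
G(21) = mex{0,2} = 1
G(22) = mex{0,2} = 1
G(23) = mex{0,2} = 1
G(24) = mex{0,2} = 1
G(25) = mex{1,0} = 2
G(26) = mex{1,0} = 2
G(27) = mex{1,0} = 2
G(28) = mex{1,0} = 2
G(29) = mex{1,0} = 2
G(30) = mex{2,1} = 0
G(31) = mex{2,1} = 0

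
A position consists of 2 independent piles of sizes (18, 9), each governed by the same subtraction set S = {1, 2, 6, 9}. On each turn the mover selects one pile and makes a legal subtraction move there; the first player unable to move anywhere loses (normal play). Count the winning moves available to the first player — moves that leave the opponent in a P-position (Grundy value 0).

All piles use S = {1, 2, 6, 9}:
n :  0  1  2  3  4  5  6  7  8  9 10 11 12 13 14 15 16 17 18
G :  0  1  2  0  1  2  3  0  1  2  0  1  2  3  0  1  2  0  1
Pile A: G(18) = 1.
Pile B: G(9) = 2.
Combined Grundy value = 1 ⊕ 2 = 3.
A winning move leaves total XOR = 0, i.e. changes one component's Grundy value g to g ⊕ X where X is the current total.
Pile A: need g' = 1⊕3 = 2. Options: 18−1→G=0, 18−2→G=2, 18−6→G=2, 18−9→G=2. Hits: 3.
Pile B: need g' = 2⊕3 = 1. Options: 9−1→G=1, 9−2→G=0, 9−6→G=0, 9−9→G=0. Hits: 1.

4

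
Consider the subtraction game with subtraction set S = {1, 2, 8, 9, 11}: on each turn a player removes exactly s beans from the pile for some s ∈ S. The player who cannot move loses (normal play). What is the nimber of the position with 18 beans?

2

G(0) = 0
G(1) = mex{0} = 1
G(2) = mex{1,0} = 2
G(3) = mex{2,1} = 0
G(4) = mex{0,2} = 1
G(5) = mex{1,0} = 2
G(6) = mex{2,1} = 0
G(7) = mex{0,2} = 1
G(8) = mex{1,0,0} = 2
G(9) = mex{2,1,1,0} = 3
G(10) = mex{3,2,2,1} = 0
G(11) = mex{0,3,0,2,0} = 1
G(12) = mex{1,0,1,0,1} = 2
G(13) = mex{2,1,2,1,2} = 0
G(14) = mex{0,2,0,2,0} = 1
G(15) = mex{1,0,1,0,1} = 2
G(16) = mex{2,1,2,1,2} = 0
G(17) = mex{0,2,3,2,0} = 1
G(18) = mex{1,0,0,3,1} = 2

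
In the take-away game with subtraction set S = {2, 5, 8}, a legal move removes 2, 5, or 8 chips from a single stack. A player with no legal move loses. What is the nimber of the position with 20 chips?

n :  0  1  2  3  4  5  6  7  8  9 10 11 12 13 14 15 16 17 18 19 20
G :  0  0  1  1  0  2  1  0  2  1  0  0  1  1  0  2  1  0  2  1  0

0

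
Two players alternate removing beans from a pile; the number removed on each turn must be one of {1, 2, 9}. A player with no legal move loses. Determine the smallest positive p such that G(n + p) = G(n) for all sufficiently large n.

10

n :  0  1  2  3  4  5  6  7  8  9 10 11 12 13 14 15 16 17 18 19 20 21
G :  0  1  2  0  1  2  0  1  2  3  0  1  2  0  1  2  0  1  2  3  0  1
G(n+10) = G(n) holds for n = 0,…,8 (a full window of length max(S) = 9), so the sequence is purely periodic with period 10.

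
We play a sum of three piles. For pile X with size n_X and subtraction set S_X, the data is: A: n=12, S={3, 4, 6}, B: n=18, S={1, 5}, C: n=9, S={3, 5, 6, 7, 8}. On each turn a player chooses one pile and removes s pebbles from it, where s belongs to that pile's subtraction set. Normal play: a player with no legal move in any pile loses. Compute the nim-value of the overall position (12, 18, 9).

2

Pile A, S = {3, 4, 6}:
n :  0  1  2  3  4  5  6  7  8  9 10 11 12
G :  0  0  0  1  1  1  2  2  2  0  0  0  1
G_A(12) = 1.
Pile B, S = {1, 5}:
n :  0  1  2  3  4  5  6  7  8  9 10 11 12 13 14 15 16 17 18
G :  0  1  0  1  0  1  0  1  0  1  0  1  0  1  0  1  0  1  0
G_B(18) = 0.
Pile C, S = {3, 5, 6, 7, 8}:
G(0) = 0
G(1) = mex{} = 0
G(2) = mex{} = 0
G(3) = mex{0} = 1
G(4) = mex{0} = 1
G(5) = mex{0,0} = 1
G(6) = mex{1,0,0} = 2
G(7) = mex{1,0,0,0} = 2
G(8) = mex{1,1,0,0,0} = 2
G(9) = mex{2,1,1,0,0} = 3
G_C(9) = 3.
Combined Grundy value = 1 ⊕ 0 ⊕ 3 = 2.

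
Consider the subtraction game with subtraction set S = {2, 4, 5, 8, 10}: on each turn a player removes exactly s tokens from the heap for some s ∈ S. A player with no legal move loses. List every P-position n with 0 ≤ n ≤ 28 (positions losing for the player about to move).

n :  0  1  2  3  4  5  6  7  8  9 10 11 12 13 14 15 16 17 18 19 20 21 22 23 24 25 26 27 28
G :  0  0  1  1  2  2  3  0  4  1  5  2  3  0  0  1  1  2  2  3  0  4  1  5  2  3  0  0  1
P-positions are exactly the n with G(n) = 0.

0, 1, 7, 13, 14, 20, 26, 27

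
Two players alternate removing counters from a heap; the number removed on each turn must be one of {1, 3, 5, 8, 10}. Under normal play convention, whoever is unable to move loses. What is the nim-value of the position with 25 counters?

2

G(0) = 0
G(1) = mex{0} = 1
G(2) = mex{1} = 0
G(3) = mex{0,0} = 1
G(4) = mex{1,1} = 0
G(5) = mex{0,0,0} = 1
G(6) = mex{1,1,1} = 0
G(7) = mex{0,0,0} = 1
G(8) = mex{1,1,1,0} = 2
G(9) = mex{2,0,0,1} = 3
G(10) = mex{3,1,1,0,0} = 2
G(11) = mex{2,2,0,1,1} = 3
G(12) = mex{3,3,1,0,0} = 2
G(13) = mex{2,2,2,1,1} = 0
G(14) = mex{0,3,3,0,0} = 1
G(15) = mex{1,2,2,1,1} = 0
G(16) = mex{0,0,3,2,0} = 1
G(17) = mex{1,1,2,3,1} = 0
G(18) = mex{0,0,0,2,2} = 1
G(19) = mex{1,1,1,3,3} = 0
G(20) = mex{0,0,0,2,2} = 1
G(21) = mex{1,1,1,0,3} = 2
G(22) = mex{2,0,0,1,2} = 3
G(23) = mex{3,1,1,0,0} = 2
G(24) = mex{2,2,0,1,1} = 3
G(25) = mex{3,3,1,0,0} = 2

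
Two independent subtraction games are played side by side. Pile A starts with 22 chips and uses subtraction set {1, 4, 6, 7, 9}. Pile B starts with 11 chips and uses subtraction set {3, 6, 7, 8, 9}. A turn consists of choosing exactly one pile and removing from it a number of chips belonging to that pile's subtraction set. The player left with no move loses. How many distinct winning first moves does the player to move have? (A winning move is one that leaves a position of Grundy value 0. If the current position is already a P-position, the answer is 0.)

Pile A, S = {1, 4, 6, 7, 9}:
n :  0  1  2  3  4  5  6  7  8  9 10 11 12 13 14 15 16 17 18 19 20 21 22
G :  0  1  0  1  2  0  1  2  3  2  0  1  2  0  1  0  1  2  0  1  2  3  2
G_A(22) = 2.
Pile B, S = {3, 6, 7, 8, 9}:
n :  0  1  2  3  4  5  6  7  8  9 10 11
G :  0  0  0  1  1  1  2  2  2  3  3  3
G_B(11) = 3.
Combined Grundy value = 2 ⊕ 3 = 1.
A winning move leaves total XOR = 0, i.e. changes one component's Grundy value g to g ⊕ X where X is the current total.
Pile A: need g' = 2⊕1 = 3. Options: 22−1→G=3, 22−4→G=0, 22−6→G=1, 22−7→G=0, 22−9→G=0. Hits: 1.
Pile B: need g' = 3⊕1 = 2. Options: 11−3→G=2, 11−6→G=1, 11−7→G=1, 11−8→G=1, 11−9→G=0. Hits: 1.

2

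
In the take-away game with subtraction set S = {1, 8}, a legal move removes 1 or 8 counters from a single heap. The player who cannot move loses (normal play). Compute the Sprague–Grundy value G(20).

G(0) = 0
G(1) = mex{0} = 1
G(2) = mex{1} = 0
G(3) = mex{0} = 1
G(4) = mex{1} = 0
G(5) = mex{0} = 1
G(6) = mex{1} = 0
G(7) = mex{0} = 1
G(8) = mex{1,0} = 2
G(9) = mex{2,1} = 0
G(10) = mex{0,0} = 1
G(11) = mex{1,1} = 0
G(12) = mex{0,0} = 1
G(13) = mex{1,1} = 0
G(14) = mex{0,0} = 1
G(15) = mex{1,1} = 0
G(16) = mex{0,2} = 1
G(17) = mex{1,0} = 2
G(18) = mex{2,1} = 0
G(19) = mex{0,0} = 1
G(20) = mex{1,1} = 0

0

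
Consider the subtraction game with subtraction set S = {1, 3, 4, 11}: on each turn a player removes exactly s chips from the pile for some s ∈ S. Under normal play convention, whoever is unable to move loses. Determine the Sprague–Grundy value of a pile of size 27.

G(0) = 0
G(1) = mex{0} = 1
G(2) = mex{1} = 0
G(3) = mex{0,0} = 1
G(4) = mex{1,1,0} = 2
G(5) = mex{2,0,1} = 3
G(6) = mex{3,1,0} = 2
G(7) = mex{2,2,1} = 0
G(8) = mex{0,3,2} = 1
G(9) = mex{1,2,3} = 0
G(10) = mex{0,0,2} = 1
G(11) = mex{1,1,0,0} = 2
G(12) = mex{2,0,1,1} = 3
G(13) = mex{3,1,0,0} = 2
G(14) = mex{2,2,1,1} = 0
G(15) = mex{0,3,2,2} = 1
G(16) = mex{1,2,3,3} = 0
G(17) = mex{0,0,2,2} = 1
G(18) = mex{1,1,0,0} = 2
G(19) = mex{2,0,1,1} = 3
G(20) = mex{3,1,0,0} = 2
G(21) = mex{2,2,1,1} = 0
G(22) = mex{0,3,2,2} = 1
G(23) = mex{1,2,3,3} = 0
G(24) = mex{0,0,2,2} = 1
G(25) = mex{1,1,0,0} = 2
G(26) = mex{2,0,1,1} = 3
G(27) = mex{3,1,0,0} = 2

2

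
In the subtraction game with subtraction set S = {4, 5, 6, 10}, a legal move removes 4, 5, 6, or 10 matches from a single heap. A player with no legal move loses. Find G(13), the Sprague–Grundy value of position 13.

3

G(0) = 0
G(1) = mex{} = 0
G(2) = mex{} = 0
G(3) = mex{} = 0
G(4) = mex{0} = 1
G(5) = mex{0,0} = 1
G(6) = mex{0,0,0} = 1
G(7) = mex{0,0,0} = 1
G(8) = mex{1,0,0} = 2
G(9) = mex{1,1,0} = 2
G(10) = mex{1,1,1,0} = 2
G(11) = mex{1,1,1,0} = 2
G(12) = mex{2,1,1,0} = 3
G(13) = mex{2,2,1,0} = 3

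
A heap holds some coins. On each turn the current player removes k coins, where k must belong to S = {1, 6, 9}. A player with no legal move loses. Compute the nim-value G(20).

G(0) = 0
G(1) = mex{0} = 1
G(2) = mex{1} = 0
G(3) = mex{0} = 1
G(4) = mex{1} = 0
G(5) = mex{0} = 1
G(6) = mex{1,0} = 2
G(7) = mex{2,1} = 0
G(8) = mex{0,0} = 1
G(9) = mex{1,1,0} = 2
G(10) = mex{2,0,1} = 3
G(11) = mex{3,1,0} = 2
G(12) = mex{2,2,1} = 0
G(13) = mex{0,0,0} = 1
G(14) = mex{1,1,1} = 0
G(15) = mex{0,2,2} = 1
G(16) = mex{1,3,0} = 2
G(17) = mex{2,2,1} = 0
G(18) = mex{0,0,2} = 1
G(19) = mex{1,1,3} = 0
G(20) = mex{0,0,2} = 1

1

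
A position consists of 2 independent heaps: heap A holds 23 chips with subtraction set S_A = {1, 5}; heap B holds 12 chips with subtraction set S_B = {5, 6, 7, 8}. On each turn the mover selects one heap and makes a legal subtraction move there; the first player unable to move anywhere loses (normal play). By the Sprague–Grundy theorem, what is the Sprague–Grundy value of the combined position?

3

Heap A, S = {1, 5}:
G(0) = 0
G(1) = mex{0} = 1
G(2) = mex{1} = 0
G(3) = mex{0} = 1
G(4) = mex{1} = 0
G(5) = mex{0,0} = 1
G(6) = mex{1,1} = 0
G(7) = mex{0,0} = 1
G(8) = mex{1,1} = 0
G(9) = mex{0,0} = 1
G(10) = mex{1,1} = 0
G(11) = mex{0,0} = 1
G(12) = mex{1,1} = 0
G(13) = mex{0,0} = 1
G(14) = mex{1,1} = 0
G(15) = mex{0,0} = 1
G(16) = mex{1,1} = 0
G(17) = mex{0,0} = 1
G(18) = mex{1,1} = 0
G(19) = mex{0,0} = 1
G(20) = mex{1,1} = 0
G(21) = mex{0,0} = 1
G(22) = mex{1,1} = 0
G(23) = mex{0,0} = 1
G_A(23) = 1.
Heap B, S = {5, 6, 7, 8}:
G(0) = 0
G(1) = mex{} = 0
G(2) = mex{} = 0
G(3) = mex{} = 0
G(4) = mex{} = 0
G(5) = mex{0} = 1
G(6) = mex{0,0} = 1
G(7) = mex{0,0,0} = 1
G(8) = mex{0,0,0,0} = 1
G(9) = mex{0,0,0,0} = 1
G(10) = mex{1,0,0,0} = 2
G(11) = mex{1,1,0,0} = 2
G(12) = mex{1,1,1,0} = 2
G_B(12) = 2.
Combined Grundy value = 1 ⊕ 2 = 3.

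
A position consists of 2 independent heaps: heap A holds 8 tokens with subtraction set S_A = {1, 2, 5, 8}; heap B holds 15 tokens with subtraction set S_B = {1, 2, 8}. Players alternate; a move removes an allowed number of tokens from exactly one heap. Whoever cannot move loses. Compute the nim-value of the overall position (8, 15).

Heap A, S = {1, 2, 5, 8}:
n : 0 1 2 3 4 5 6 7 8
G : 0 1 2 0 1 2 0 1 2
G_A(8) = 2.
Heap B, S = {1, 2, 8}:
G(0) = 0
G(1) = mex{0} = 1
G(2) = mex{1,0} = 2
G(3) = mex{2,1} = 0
G(4) = mex{0,2} = 1
G(5) = mex{1,0} = 2
G(6) = mex{2,1} = 0
G(7) = mex{0,2} = 1
G(8) = mex{1,0,0} = 2
G(9) = mex{2,1,1} = 0
G(10) = mex{0,2,2} = 1
G(11) = mex{1,0,0} = 2
G(12) = mex{2,1,1} = 0
G(13) = mex{0,2,2} = 1
G(14) = mex{1,0,0} = 2
G(15) = mex{2,1,1} = 0
G_B(15) = 0.
Combined Grundy value = 2 ⊕ 0 = 2.

2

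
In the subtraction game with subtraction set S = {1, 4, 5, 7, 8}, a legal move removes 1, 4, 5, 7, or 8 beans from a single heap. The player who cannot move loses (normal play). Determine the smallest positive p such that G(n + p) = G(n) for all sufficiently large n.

11

G(0) = 0
G(1) = mex{0} = 1
G(2) = mex{1} = 0
G(3) = mex{0} = 1
G(4) = mex{1,0} = 2
G(5) = mex{2,1,0} = 3
G(6) = mex{3,0,1} = 2
G(7) = mex{2,1,0,0} = 3
G(8) = mex{3,2,1,1,0} = 4
G(9) = mex{4,3,2,0,1} = 5
G(10) = mex{5,2,3,1,0} = 4
G(11) = mex{4,3,2,2,1} = 0
G(12) = mex{0,4,3,3,2} = 1
G(13) = mex{1,5,4,2,3} = 0
G(14) = mex{0,4,5,3,2} = 1
G(15) = mex{1,0,4,4,3} = 2
G(16) = mex{2,1,0,5,4} = 3
G(17) = mex{3,0,1,4,5} = 2
G(18) = mex{2,1,0,0,4} = 3
G(19) = mex{3,2,1,1,0} = 4
G(20) = mex{4,3,2,0,1} = 5
G(21) = mex{5,2,3,1,0} = 4
G(22) = mex{4,3,2,2,1} = 0
G(23) = mex{0,4,3,3,2} = 1
G(n+11) = G(n) holds for n = 0,…,7 (a full window of length max(S) = 8), so the sequence is purely periodic with period 11.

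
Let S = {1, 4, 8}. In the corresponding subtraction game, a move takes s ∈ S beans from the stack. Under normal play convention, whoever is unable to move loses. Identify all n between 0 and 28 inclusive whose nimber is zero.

0, 2, 5, 7, 12, 14, 17, 19, 24, 26

n :  0  1  2  3  4  5  6  7  8  9 10 11 12 13 14 15 16 17 18 19 20 21 22 23 24 25 26 27 28
G :  0  1  0  1  2  0  1  0  1  2  3  2  0  1  0  1  2  0  1  0  1  2  3  2  0  1  0  1  2
P-positions are exactly the n with G(n) = 0.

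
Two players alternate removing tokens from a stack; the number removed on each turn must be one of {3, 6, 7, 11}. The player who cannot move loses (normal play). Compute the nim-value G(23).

G(0) = 0
G(1) = mex{} = 0
G(2) = mex{} = 0
G(3) = mex{0} = 1
G(4) = mex{0} = 1
G(5) = mex{0} = 1
G(6) = mex{1,0} = 2
G(7) = mex{1,0,0} = 2
G(8) = mex{1,0,0} = 2
G(9) = mex{2,1,0} = 3
G(10) = mex{2,1,1} = 0
G(11) = mex{2,1,1,0} = 3
G(12) = mex{3,2,1,0} = 4
G(13) = mex{0,2,2,0} = 1
G(14) = mex{3,2,2,1} = 0
G(15) = mex{4,3,2,1} = 0
G(16) = mex{1,0,3,1} = 2
G(17) = mex{0,3,0,2} = 1
G(18) = mex{0,4,3,2} = 1
G(19) = mex{2,1,4,2} = 0
G(20) = mex{1,0,1,3} = 2
G(21) = mex{1,0,0,0} = 2
G(22) = mex{0,2,0,3} = 1
G(23) = mex{2,1,2,4} = 0

0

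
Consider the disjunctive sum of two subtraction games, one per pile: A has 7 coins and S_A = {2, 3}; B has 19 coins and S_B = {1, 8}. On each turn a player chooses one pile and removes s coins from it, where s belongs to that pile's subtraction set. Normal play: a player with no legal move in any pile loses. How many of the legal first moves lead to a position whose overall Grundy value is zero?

0

Pile A, S = {2, 3}:
G(0) = 0
G(1) = mex{} = 0
G(2) = mex{0} = 1
G(3) = mex{0,0} = 1
G(4) = mex{1,0} = 2
G(5) = mex{1,1} = 0
G(6) = mex{2,1} = 0
G(7) = mex{0,2} = 1
G_A(7) = 1.
Pile B, S = {1, 8}:
n :  0  1  2  3  4  5  6  7  8  9 10 11 12 13 14 15 16 17 18 19
G :  0  1  0  1  0  1  0  1  2  0  1  0  1  0  1  0  1  2  0  1
G_B(19) = 1.
Combined Grundy value = 1 ⊕ 1 = 0.
A winning move leaves total XOR = 0, i.e. changes one component's Grundy value g to g ⊕ X where X is the current total.
Pile A: target g' = 1⊕0 = 1, but every legal move changes the Grundy value (mex property), so 0 moves.
Pile B: target g' = 1⊕0 = 1, but every legal move changes the Grundy value (mex property), so 0 moves.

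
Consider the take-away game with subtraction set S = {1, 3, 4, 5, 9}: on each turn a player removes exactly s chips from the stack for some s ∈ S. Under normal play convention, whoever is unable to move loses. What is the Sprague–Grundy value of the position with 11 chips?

G(0) = 0
G(1) = mex{0} = 1
G(2) = mex{1} = 0
G(3) = mex{0,0} = 1
G(4) = mex{1,1,0} = 2
G(5) = mex{2,0,1,0} = 3
G(6) = mex{3,1,0,1} = 2
G(7) = mex{2,2,1,0} = 3
G(8) = mex{3,3,2,1} = 0
G(9) = mex{0,2,3,2,0} = 1
G(10) = mex{1,3,2,3,1} = 0
G(11) = mex{0,0,3,2,0} = 1

1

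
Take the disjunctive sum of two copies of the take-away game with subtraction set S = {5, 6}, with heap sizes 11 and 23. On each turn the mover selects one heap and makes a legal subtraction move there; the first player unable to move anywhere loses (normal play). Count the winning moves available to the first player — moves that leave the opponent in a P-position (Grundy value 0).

0

All heaps use S = {5, 6}:
G(0) = 0
G(1) = mex{} = 0
G(2) = mex{} = 0
G(3) = mex{} = 0
G(4) = mex{} = 0
G(5) = mex{0} = 1
G(6) = mex{0,0} = 1
G(7) = mex{0,0} = 1
G(8) = mex{0,0} = 1
G(9) = mex{0,0} = 1
G(10) = mex{1,0} = 2
G(11) = mex{1,1} = 0
G(12) = mex{1,1} = 0
G(13) = mex{1,1} = 0
G(14) = mex{1,1} = 0
G(15) = mex{2,1} = 0
G(16) = mex{0,2} = 1
G(17) = mex{0,0} = 1
G(18) = mex{0,0} = 1
G(19) = mex{0,0} = 1
G(20) = mex{0,0} = 1
G(21) = mex{1,0} = 2
G(22) = mex{1,1} = 0
G(23) = mex{1,1} = 0
Heap A: G(11) = 0.
Heap B: G(23) = 0.
Combined Grundy value = 0 ⊕ 0 = 0.
A winning move leaves total XOR = 0, i.e. changes one component's Grundy value g to g ⊕ X where X is the current total.
Heap A: target g' = 0⊕0 = 0, but every legal move changes the Grundy value (mex property), so 0 moves.
Heap B: target g' = 0⊕0 = 0, but every legal move changes the Grundy value (mex property), so 0 moves.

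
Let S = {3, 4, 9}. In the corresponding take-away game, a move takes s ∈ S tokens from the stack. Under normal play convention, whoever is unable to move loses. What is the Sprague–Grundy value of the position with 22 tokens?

3

G(0) = 0
G(1) = mex{} = 0
G(2) = mex{} = 0
G(3) = mex{0} = 1
G(4) = mex{0,0} = 1
G(5) = mex{0,0} = 1
G(6) = mex{1,0} = 2
G(7) = mex{1,1} = 0
G(8) = mex{1,1} = 0
G(9) = mex{2,1,0} = 3
G(10) = mex{0,2,0} = 1
G(11) = mex{0,0,0} = 1
G(12) = mex{3,0,1} = 2
G(13) = mex{1,3,1} = 0
G(14) = mex{1,1,1} = 0
G(15) = mex{2,1,2} = 0
G(16) = mex{0,2,0} = 1
G(17) = mex{0,0,0} = 1
G(18) = mex{0,0,3} = 1
G(19) = mex{1,0,1} = 2
G(20) = mex{1,1,1} = 0
G(21) = mex{1,1,2} = 0
G(22) = mex{2,1,0} = 3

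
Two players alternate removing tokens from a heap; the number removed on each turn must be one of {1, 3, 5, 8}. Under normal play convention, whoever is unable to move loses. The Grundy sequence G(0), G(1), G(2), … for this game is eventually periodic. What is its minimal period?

13

G(0) = 0
G(1) = mex{0} = 1
G(2) = mex{1} = 0
G(3) = mex{0,0} = 1
G(4) = mex{1,1} = 0
G(5) = mex{0,0,0} = 1
G(6) = mex{1,1,1} = 0
G(7) = mex{0,0,0} = 1
G(8) = mex{1,1,1,0} = 2
G(9) = mex{2,0,0,1} = 3
G(10) = mex{3,1,1,0} = 2
G(11) = mex{2,2,0,1} = 3
G(12) = mex{3,3,1,0} = 2
G(13) = mex{2,2,2,1} = 0
G(14) = mex{0,3,3,0} = 1
G(15) = mex{1,2,2,1} = 0
G(16) = mex{0,0,3,2} = 1
G(17) = mex{1,1,2,3} = 0
G(18) = mex{0,0,0,2} = 1
G(19) = mex{1,1,1,3} = 0
G(20) = mex{0,0,0,2} = 1
G(21) = mex{1,1,1,0} = 2
G(22) = mex{2,0,0,1} = 3
G(23) = mex{3,1,1,0} = 2
G(24) = mex{2,2,0,1} = 3
G(25) = mex{3,3,1,0} = 2
G(26) = mex{2,2,2,1} = 0
G(27) = mex{0,3,3,0} = 1
G(n+13) = G(n) holds for n = 0,…,7 (a full window of length max(S) = 8), so the sequence is purely periodic with period 13.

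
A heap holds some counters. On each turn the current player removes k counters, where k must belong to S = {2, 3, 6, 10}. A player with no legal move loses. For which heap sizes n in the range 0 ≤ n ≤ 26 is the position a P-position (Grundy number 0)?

0, 1, 5, 9, 13, 14, 18, 22, 26

G(0) = 0
G(1) = mex{} = 0
G(2) = mex{0} = 1
G(3) = mex{0,0} = 1
G(4) = mex{1,0} = 2
G(5) = mex{1,1} = 0
G(6) = mex{2,1,0} = 3
G(7) = mex{0,2,0} = 1
G(8) = mex{3,0,1} = 2
G(9) = mex{1,3,1} = 0
G(10) = mex{2,1,2,0} = 3
G(11) = mex{0,2,0,0} = 1
G(12) = mex{3,0,3,1} = 2
G(13) = mex{1,3,1,1} = 0
G(14) = mex{2,1,2,2} = 0
G(15) = mex{0,2,0,0} = 1
G(16) = mex{0,0,3,3} = 1
G(17) = mex{1,0,1,1} = 2
G(18) = mex{1,1,2,2} = 0
G(19) = mex{2,1,0,0} = 3
G(20) = mex{0,2,0,3} = 1
G(21) = mex{3,0,1,1} = 2
G(22) = mex{1,3,1,2} = 0
G(23) = mex{2,1,2,0} = 3
G(24) = mex{0,2,0,0} = 1
G(25) = mex{3,0,3,1} = 2
G(26) = mex{1,3,1,1} = 0
P-positions are exactly the n with G(n) = 0.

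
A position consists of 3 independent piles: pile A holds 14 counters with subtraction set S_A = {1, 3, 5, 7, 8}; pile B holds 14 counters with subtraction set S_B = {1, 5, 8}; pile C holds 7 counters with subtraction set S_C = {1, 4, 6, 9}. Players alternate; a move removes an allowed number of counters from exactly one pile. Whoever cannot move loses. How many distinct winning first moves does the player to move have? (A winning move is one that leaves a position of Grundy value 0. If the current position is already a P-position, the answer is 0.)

Pile A, S = {1, 3, 5, 7, 8}:
G(0) = 0
G(1) = mex{0} = 1
G(2) = mex{1} = 0
G(3) = mex{0,0} = 1
G(4) = mex{1,1} = 0
G(5) = mex{0,0,0} = 1
G(6) = mex{1,1,1} = 0
G(7) = mex{0,0,0,0} = 1
G(8) = mex{1,1,1,1,0} = 2
G(9) = mex{2,0,0,0,1} = 3
G(10) = mex{3,1,1,1,0} = 2
G(11) = mex{2,2,0,0,1} = 3
G(12) = mex{3,3,1,1,0} = 2
G(13) = mex{2,2,2,0,1} = 3
G(14) = mex{3,3,3,1,0} = 2
G_A(14) = 2.
Pile B, S = {1, 5, 8}:
n :  0  1  2  3  4  5  6  7  8  9 10 11 12 13 14
G :  0  1  0  1  0  1  0  1  2  3  2  3  2  0  1
G_B(14) = 1.
Pile C, S = {1, 4, 6, 9}:
n : 0 1 2 3 4 5 6 7
G : 0 1 0 1 2 0 1 0
G_C(7) = 0.
Combined Grundy value = 2 ⊕ 1 ⊕ 0 = 3.
A winning move leaves total XOR = 0, i.e. changes one component's Grundy value g to g ⊕ X where X is the current total.
Pile A: need g' = 2⊕3 = 1. Options: 14−1→G=3, 14−3→G=3, 14−5→G=3, 14−7→G=1, 14−8→G=0. Hits: 1.
Pile B: need g' = 1⊕3 = 2. Options: 14−1→G=0, 14−5→G=3, 14−8→G=0. Hits: 0.
Pile C: need g' = 0⊕3 = 3. Options: 7−1→G=1, 7−4→G=1, 7−6→G=1. Hits: 0.

1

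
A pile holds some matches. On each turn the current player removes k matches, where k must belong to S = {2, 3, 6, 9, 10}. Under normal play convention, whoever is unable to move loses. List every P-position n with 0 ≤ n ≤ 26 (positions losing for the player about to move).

0, 1, 5, 12, 13, 17, 24, 25

G(0) = 0
G(1) = mex{} = 0
G(2) = mex{0} = 1
G(3) = mex{0,0} = 1
G(4) = mex{1,0} = 2
G(5) = mex{1,1} = 0
G(6) = mex{2,1,0} = 3
G(7) = mex{0,2,0} = 1
G(8) = mex{3,0,1} = 2
G(9) = mex{1,3,1,0} = 2
G(10) = mex{2,1,2,0,0} = 3
G(11) = mex{2,2,0,1,0} = 3
G(12) = mex{3,2,3,1,1} = 0
G(13) = mex{3,3,1,2,1} = 0
G(14) = mex{0,3,2,0,2} = 1
G(15) = mex{0,0,2,3,0} = 1
G(16) = mex{1,0,3,1,3} = 2
G(17) = mex{1,1,3,2,1} = 0
G(18) = mex{2,1,0,2,2} = 3
G(19) = mex{0,2,0,3,2} = 1
G(20) = mex{3,0,1,3,3} = 2
G(21) = mex{1,3,1,0,3} = 2
G(22) = mex{2,1,2,0,0} = 3
G(23) = mex{2,2,0,1,0} = 3
G(24) = mex{3,2,3,1,1} = 0
G(25) = mex{3,3,1,2,1} = 0
G(26) = mex{0,3,2,0,2} = 1
P-positions are exactly the n with G(n) = 0.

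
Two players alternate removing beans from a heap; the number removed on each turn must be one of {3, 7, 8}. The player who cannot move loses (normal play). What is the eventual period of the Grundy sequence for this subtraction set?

5

G(0) = 0
G(1) = mex{} = 0
G(2) = mex{} = 0
G(3) = mex{0} = 1
G(4) = mex{0} = 1
G(5) = mex{0} = 1
G(6) = mex{1} = 0
G(7) = mex{1,0} = 2
G(8) = mex{1,0,0} = 2
G(9) = mex{0,0,0} = 1
G(10) = mex{2,1,0} = 3
G(11) = mex{2,1,1} = 0
G(12) = mex{1,1,1} = 0
G(13) = mex{3,0,1} = 2
G(14) = mex{0,2,0} = 1
G(15) = mex{0,2,2} = 1
G(16) = mex{2,1,2} = 0
G(17) = mex{1,3,1} = 0
G(18) = mex{1,0,3} = 2
G(19) = mex{0,0,0} = 1
G(20) = mex{0,2,0} = 1
G(21) = mex{2,1,2} = 0
G(22) = mex{1,1,1} = 0
G(23) = mex{1,0,1} = 2
G(24) = mex{0,0,0} = 1
G(25) = mex{0,2,0} = 1
From n = 11 onward G(n+5) = G(n); since this holds over max(S) = 8 consecutive positions the period is 5 (pre-period 11).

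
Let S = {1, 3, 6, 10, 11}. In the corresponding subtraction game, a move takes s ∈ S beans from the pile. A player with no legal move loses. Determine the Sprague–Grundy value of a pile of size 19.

1

n :  0  1  2  3  4  5  6  7  8  9 10 11 12 13 14 15 16 17 18 19
G :  0  1  0  1  0  1  2  3  2  0  1  3  4  2  4  2  0  1  0  1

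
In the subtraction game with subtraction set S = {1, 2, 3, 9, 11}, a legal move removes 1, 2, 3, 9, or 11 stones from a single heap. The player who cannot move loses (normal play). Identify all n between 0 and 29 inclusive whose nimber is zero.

G(0) = 0
G(1) = mex{0} = 1
G(2) = mex{1,0} = 2
G(3) = mex{2,1,0} = 3
G(4) = mex{3,2,1} = 0
G(5) = mex{0,3,2} = 1
G(6) = mex{1,0,3} = 2
G(7) = mex{2,1,0} = 3
G(8) = mex{3,2,1} = 0
G(9) = mex{0,3,2,0} = 1
G(10) = mex{1,0,3,1} = 2
G(11) = mex{2,1,0,2,0} = 3
G(12) = mex{3,2,1,3,1} = 0
G(13) = mex{0,3,2,0,2} = 1
G(14) = mex{1,0,3,1,3} = 2
G(15) = mex{2,1,0,2,0} = 3
G(16) = mex{3,2,1,3,1} = 0
G(17) = mex{0,3,2,0,2} = 1
G(18) = mex{1,0,3,1,3} = 2
G(19) = mex{2,1,0,2,0} = 3
G(20) = mex{3,2,1,3,1} = 0
G(21) = mex{0,3,2,0,2} = 1
G(22) = mex{1,0,3,1,3} = 2
G(23) = mex{2,1,0,2,0} = 3
G(24) = mex{3,2,1,3,1} = 0
G(25) = mex{0,3,2,0,2} = 1
G(26) = mex{1,0,3,1,3} = 2
G(27) = mex{2,1,0,2,0} = 3
G(28) = mex{3,2,1,3,1} = 0
G(29) = mex{0,3,2,0,2} = 1
P-positions are exactly the n with G(n) = 0.

0, 4, 8, 12, 16, 20, 24, 28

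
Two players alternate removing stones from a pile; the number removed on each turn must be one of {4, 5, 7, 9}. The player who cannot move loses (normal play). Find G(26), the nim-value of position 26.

0

n :  0  1  2  3  4  5  6  7  8  9 10 11 12 13 14 15 16 17 18 19 20 21 22 23 24 25 26
G :  0  0  0  0  1  1  1  1  2  2  2  2  3  0  0  0  0  1  1  1  1  2  2  2  2  3  0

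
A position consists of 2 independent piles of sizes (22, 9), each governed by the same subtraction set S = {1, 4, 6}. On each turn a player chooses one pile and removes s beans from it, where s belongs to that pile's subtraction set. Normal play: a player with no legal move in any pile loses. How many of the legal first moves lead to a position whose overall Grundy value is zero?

All piles use S = {1, 4, 6}:
G(0) = 0
G(1) = mex{0} = 1
G(2) = mex{1} = 0
G(3) = mex{0} = 1
G(4) = mex{1,0} = 2
G(5) = mex{2,1} = 0
G(6) = mex{0,0,0} = 1
G(7) = mex{1,1,1} = 0
G(8) = mex{0,2,0} = 1
G(9) = mex{1,0,1} = 2
G(10) = mex{2,1,2} = 0
G(11) = mex{0,0,0} = 1
G(12) = mex{1,1,1} = 0
G(13) = mex{0,2,0} = 1
G(14) = mex{1,0,1} = 2
G(15) = mex{2,1,2} = 0
G(16) = mex{0,0,0} = 1
G(17) = mex{1,1,1} = 0
G(18) = mex{0,2,0} = 1
G(19) = mex{1,0,1} = 2
G(20) = mex{2,1,2} = 0
G(21) = mex{0,0,0} = 1
G(22) = mex{1,1,1} = 0
Pile A: G(22) = 0.
Pile B: G(9) = 2.
Combined Grundy value = 0 ⊕ 2 = 2.
A winning move leaves total XOR = 0, i.e. changes one component's Grundy value g to g ⊕ X where X is the current total.
Pile A: need g' = 0⊕2 = 2. Options: 22−1→G=1, 22−4→G=1, 22−6→G=1. Hits: 0.
Pile B: need g' = 2⊕2 = 0. Options: 9−1→G=1, 9−4→G=0, 9−6→G=1. Hits: 1.

1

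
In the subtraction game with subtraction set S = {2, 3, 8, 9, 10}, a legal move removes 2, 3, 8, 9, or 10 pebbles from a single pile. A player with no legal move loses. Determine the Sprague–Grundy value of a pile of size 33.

n :  0  1  2  3  4  5  6  7  8  9 10 11 12 13 14 15 16 17 18 19 20 21 22 23 24 25 26 27 28 29 30 31 32 33
G :  0  0  1  1  2  0  0  1  1  2  2  3  0  4  1  2  2  0  0  1  1  2  2  0  0  1  1  2  2  0  0  1  1  2

2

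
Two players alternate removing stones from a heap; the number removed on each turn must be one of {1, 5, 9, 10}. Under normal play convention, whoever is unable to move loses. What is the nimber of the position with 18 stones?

n :  0  1  2  3  4  5  6  7  8  9 10 11 12 13 14 15 16 17 18
G :  0  1  0  1  0  1  0  1  0  1  2  3  2  3  2  3  2  3  2

2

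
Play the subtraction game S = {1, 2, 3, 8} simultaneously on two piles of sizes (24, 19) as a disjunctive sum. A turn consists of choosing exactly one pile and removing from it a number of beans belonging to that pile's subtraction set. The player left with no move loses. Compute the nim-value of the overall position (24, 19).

3

All piles use S = {1, 2, 3, 8}:
n :  0  1  2  3  4  5  6  7  8  9 10 11 12 13 14 15 16 17 18 19 20 21 22 23 24
G :  0  1  2  3  0  1  2  3  4  0  1  2  3  0  1  2  3  4  0  1  2  3  0  1  2
Pile A: G(24) = 2.
Pile B: G(19) = 1.
Combined Grundy value = 2 ⊕ 1 = 3.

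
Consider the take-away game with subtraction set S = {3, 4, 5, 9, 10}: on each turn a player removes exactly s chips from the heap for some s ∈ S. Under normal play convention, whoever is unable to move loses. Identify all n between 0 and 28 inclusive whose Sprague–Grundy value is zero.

0, 1, 2, 8, 14, 15, 16, 22, 28

G(0) = 0
G(1) = mex{} = 0
G(2) = mex{} = 0
G(3) = mex{0} = 1
G(4) = mex{0,0} = 1
G(5) = mex{0,0,0} = 1
G(6) = mex{1,0,0} = 2
G(7) = mex{1,1,0} = 2
G(8) = mex{1,1,1} = 0
G(9) = mex{2,1,1,0} = 3
G(10) = mex{2,2,1,0,0} = 3
G(11) = mex{0,2,2,0,0} = 1
G(12) = mex{3,0,2,1,0} = 4
G(13) = mex{3,3,0,1,1} = 2
G(14) = mex{1,3,3,1,1} = 0
G(15) = mex{4,1,3,2,1} = 0
G(16) = mex{2,4,1,2,2} = 0
G(17) = mex{0,2,4,0,2} = 1
G(18) = mex{0,0,2,3,0} = 1
G(19) = mex{0,0,0,3,3} = 1
G(20) = mex{1,0,0,1,3} = 2
G(21) = mex{1,1,0,4,1} = 2
G(22) = mex{1,1,1,2,4} = 0
G(23) = mex{2,1,1,0,2} = 3
G(24) = mex{2,2,1,0,0} = 3
G(25) = mex{0,2,2,0,0} = 1
G(26) = mex{3,0,2,1,0} = 4
G(27) = mex{3,3,0,1,1} = 2
G(28) = mex{1,3,3,1,1} = 0
P-positions are exactly the n with G(n) = 0.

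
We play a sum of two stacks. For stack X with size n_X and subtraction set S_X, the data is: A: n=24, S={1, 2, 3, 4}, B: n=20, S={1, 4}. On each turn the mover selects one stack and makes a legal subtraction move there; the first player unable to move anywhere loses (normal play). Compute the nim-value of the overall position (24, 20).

Stack A, S = {1, 2, 3, 4}:
n :  0  1  2  3  4  5  6  7  8  9 10 11 12 13 14 15 16 17 18 19 20 21 22 23 24
G :  0  1  2  3  4  0  1  2  3  4  0  1  2  3  4  0  1  2  3  4  0  1  2  3  4
G_A(24) = 4.
Stack B, S = {1, 4}:
n :  0  1  2  3  4  5  6  7  8  9 10 11 12 13 14 15 16 17 18 19 20
G :  0  1  0  1  2  0  1  0  1  2  0  1  0  1  2  0  1  0  1  2  0
G_B(20) = 0.
Combined Grundy value = 4 ⊕ 0 = 4.

4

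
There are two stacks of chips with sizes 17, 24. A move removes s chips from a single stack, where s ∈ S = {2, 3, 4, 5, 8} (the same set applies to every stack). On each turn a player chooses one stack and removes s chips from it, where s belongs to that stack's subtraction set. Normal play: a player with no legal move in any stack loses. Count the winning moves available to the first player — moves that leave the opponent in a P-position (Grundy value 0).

0

All stacks use S = {2, 3, 4, 5, 8}:
G(0) = 0
G(1) = mex{} = 0
G(2) = mex{0} = 1
G(3) = mex{0,0} = 1
G(4) = mex{1,0,0} = 2
G(5) = mex{1,1,0,0} = 2
G(6) = mex{2,1,1,0} = 3
G(7) = mex{2,2,1,1} = 0
G(8) = mex{3,2,2,1,0} = 4
G(9) = mex{0,3,2,2,0} = 1
G(10) = mex{4,0,3,2,1} = 5
G(11) = mex{1,4,0,3,1} = 2
G(12) = mex{5,1,4,0,2} = 3
G(13) = mex{2,5,1,4,2} = 0
G(14) = mex{3,2,5,1,3} = 0
G(15) = mex{0,3,2,5,0} = 1
G(16) = mex{0,0,3,2,4} = 1
G(17) = mex{1,0,0,3,1} = 2
G(18) = mex{1,1,0,0,5} = 2
G(19) = mex{2,1,1,0,2} = 3
G(20) = mex{2,2,1,1,3} = 0
G(21) = mex{3,2,2,1,0} = 4
G(22) = mex{0,3,2,2,0} = 1
G(23) = mex{4,0,3,2,1} = 5
G(24) = mex{1,4,0,3,1} = 2
Stack A: G(17) = 2.
Stack B: G(24) = 2.
Combined Grundy value = 2 ⊕ 2 = 0.
A winning move leaves total XOR = 0, i.e. changes one component's Grundy value g to g ⊕ X where X is the current total.
Stack A: target g' = 2⊕0 = 2, but every legal move changes the Grundy value (mex property), so 0 moves.
Stack B: target g' = 2⊕0 = 2, but every legal move changes the Grundy value (mex property), so 0 moves.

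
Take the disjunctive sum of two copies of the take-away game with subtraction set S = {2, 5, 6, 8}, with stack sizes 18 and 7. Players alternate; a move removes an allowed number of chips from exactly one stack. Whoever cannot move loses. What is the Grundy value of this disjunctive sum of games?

All stacks use S = {2, 5, 6, 8}:
G(0) = 0
G(1) = mex{} = 0
G(2) = mex{0} = 1
G(3) = mex{0} = 1
G(4) = mex{1} = 0
G(5) = mex{1,0} = 2
G(6) = mex{0,0,0} = 1
G(7) = mex{2,1,0} = 3
G(8) = mex{1,1,1,0} = 2
G(9) = mex{3,0,1,0} = 2
G(10) = mex{2,2,0,1} = 3
G(11) = mex{2,1,2,1} = 0
G(12) = mex{3,3,1,0} = 2
G(13) = mex{0,2,3,2} = 1
G(14) = mex{2,2,2,1} = 0
G(15) = mex{1,3,2,3} = 0
G(16) = mex{0,0,3,2} = 1
G(17) = mex{0,2,0,2} = 1
G(18) = mex{1,1,2,3} = 0
Stack A: G(18) = 0.
Stack B: G(7) = 3.
Combined Grundy value = 0 ⊕ 3 = 3.

3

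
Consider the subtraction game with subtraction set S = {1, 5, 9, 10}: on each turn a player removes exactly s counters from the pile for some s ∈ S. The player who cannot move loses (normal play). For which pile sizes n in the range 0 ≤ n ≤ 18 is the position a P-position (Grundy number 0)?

0, 2, 4, 6, 8

n :  0  1  2  3  4  5  6  7  8  9 10 11 12 13 14 15 16 17 18
G :  0  1  0  1  0  1  0  1  0  1  2  3  2  3  2  3  2  3  2
P-positions are exactly the n with G(n) = 0.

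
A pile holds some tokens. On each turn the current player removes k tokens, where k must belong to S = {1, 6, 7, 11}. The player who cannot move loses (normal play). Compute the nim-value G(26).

0

G(0) = 0
G(1) = mex{0} = 1
G(2) = mex{1} = 0
G(3) = mex{0} = 1
G(4) = mex{1} = 0
G(5) = mex{0} = 1
G(6) = mex{1,0} = 2
G(7) = mex{2,1,0} = 3
G(8) = mex{3,0,1} = 2
G(9) = mex{2,1,0} = 3
G(10) = mex{3,0,1} = 2
G(11) = mex{2,1,0,0} = 3
G(12) = mex{3,2,1,1} = 0
G(13) = mex{0,3,2,0} = 1
G(14) = mex{1,2,3,1} = 0
G(15) = mex{0,3,2,0} = 1
G(16) = mex{1,2,3,1} = 0
G(17) = mex{0,3,2,2} = 1
G(18) = mex{1,0,3,3} = 2
G(19) = mex{2,1,0,2} = 3
G(20) = mex{3,0,1,3} = 2
G(21) = mex{2,1,0,2} = 3
G(22) = mex{3,0,1,3} = 2
G(23) = mex{2,1,0,0} = 3
G(24) = mex{3,2,1,1} = 0
G(25) = mex{0,3,2,0} = 1
G(26) = mex{1,2,3,1} = 0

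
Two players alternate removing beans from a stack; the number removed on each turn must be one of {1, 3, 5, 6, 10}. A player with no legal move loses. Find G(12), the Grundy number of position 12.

n :  0  1  2  3  4  5  6  7  8  9 10 11 12
G :  0  1  0  1  0  1  2  3  2  3  2  0  1

1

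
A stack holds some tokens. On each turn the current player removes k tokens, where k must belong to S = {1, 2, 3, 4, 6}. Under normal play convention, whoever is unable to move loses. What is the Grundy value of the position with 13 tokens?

3

G(0) = 0
G(1) = mex{0} = 1
G(2) = mex{1,0} = 2
G(3) = mex{2,1,0} = 3
G(4) = mex{3,2,1,0} = 4
G(5) = mex{4,3,2,1} = 0
G(6) = mex{0,4,3,2,0} = 1
G(7) = mex{1,0,4,3,1} = 2
G(8) = mex{2,1,0,4,2} = 3
G(9) = mex{3,2,1,0,3} = 4
G(10) = mex{4,3,2,1,4} = 0
G(11) = mex{0,4,3,2,0} = 1
G(12) = mex{1,0,4,3,1} = 2
G(13) = mex{2,1,0,4,2} = 3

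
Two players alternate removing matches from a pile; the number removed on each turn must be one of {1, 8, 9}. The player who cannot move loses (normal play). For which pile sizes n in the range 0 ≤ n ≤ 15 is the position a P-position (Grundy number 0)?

0, 2, 4, 6

G(0) = 0
G(1) = mex{0} = 1
G(2) = mex{1} = 0
G(3) = mex{0} = 1
G(4) = mex{1} = 0
G(5) = mex{0} = 1
G(6) = mex{1} = 0
G(7) = mex{0} = 1
G(8) = mex{1,0} = 2
G(9) = mex{2,1,0} = 3
G(10) = mex{3,0,1} = 2
G(11) = mex{2,1,0} = 3
G(12) = mex{3,0,1} = 2
G(13) = mex{2,1,0} = 3
G(14) = mex{3,0,1} = 2
G(15) = mex{2,1,0} = 3
P-positions are exactly the n with G(n) = 0.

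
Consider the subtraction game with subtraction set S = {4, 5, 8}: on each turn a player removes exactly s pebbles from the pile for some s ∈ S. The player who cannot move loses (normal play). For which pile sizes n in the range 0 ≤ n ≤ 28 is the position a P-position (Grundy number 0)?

0, 1, 2, 3, 12, 13, 14, 15, 24, 25, 26, 27

G(0) = 0
G(1) = mex{} = 0
G(2) = mex{} = 0
G(3) = mex{} = 0
G(4) = mex{0} = 1
G(5) = mex{0,0} = 1
G(6) = mex{0,0} = 1
G(7) = mex{0,0} = 1
G(8) = mex{1,0,0} = 2
G(9) = mex{1,1,0} = 2
G(10) = mex{1,1,0} = 2
G(11) = mex{1,1,0} = 2
G(12) = mex{2,1,1} = 0
G(13) = mex{2,2,1} = 0
G(14) = mex{2,2,1} = 0
G(15) = mex{2,2,1} = 0
G(16) = mex{0,2,2} = 1
G(17) = mex{0,0,2} = 1
G(18) = mex{0,0,2} = 1
G(19) = mex{0,0,2} = 1
G(20) = mex{1,0,0} = 2
G(21) = mex{1,1,0} = 2
G(22) = mex{1,1,0} = 2
G(23) = mex{1,1,0} = 2
G(24) = mex{2,1,1} = 0
G(25) = mex{2,2,1} = 0
G(26) = mex{2,2,1} = 0
G(27) = mex{2,2,1} = 0
G(28) = mex{0,2,2} = 1
P-positions are exactly the n with G(n) = 0.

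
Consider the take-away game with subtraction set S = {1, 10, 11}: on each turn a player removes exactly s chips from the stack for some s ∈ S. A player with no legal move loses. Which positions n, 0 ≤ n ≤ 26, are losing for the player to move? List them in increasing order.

n :  0  1  2  3  4  5  6  7  8  9 10 11 12 13 14 15 16 17 18 19 20 21 22 23 24 25 26
G :  0  1  0  1  0  1  0  1  0  1  2  3  2  3  2  3  2  3  2  3  0  1  0  1  0  1  0
P-positions are exactly the n with G(n) = 0.

0, 2, 4, 6, 8, 20, 22, 24, 26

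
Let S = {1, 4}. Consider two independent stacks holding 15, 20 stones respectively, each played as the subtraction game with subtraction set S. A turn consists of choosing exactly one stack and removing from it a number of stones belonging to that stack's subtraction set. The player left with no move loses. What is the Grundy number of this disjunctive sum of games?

All stacks use S = {1, 4}:
G(0) = 0
G(1) = mex{0} = 1
G(2) = mex{1} = 0
G(3) = mex{0} = 1
G(4) = mex{1,0} = 2
G(5) = mex{2,1} = 0
G(6) = mex{0,0} = 1
G(7) = mex{1,1} = 0
G(8) = mex{0,2} = 1
G(9) = mex{1,0} = 2
G(10) = mex{2,1} = 0
G(11) = mex{0,0} = 1
G(12) = mex{1,1} = 0
G(13) = mex{0,2} = 1
G(14) = mex{1,0} = 2
G(15) = mex{2,1} = 0
G(16) = mex{0,0} = 1
G(17) = mex{1,1} = 0
G(18) = mex{0,2} = 1
G(19) = mex{1,0} = 2
G(20) = mex{2,1} = 0
Stack A: G(15) = 0.
Stack B: G(20) = 0.
Combined Grundy value = 0 ⊕ 0 = 0.

0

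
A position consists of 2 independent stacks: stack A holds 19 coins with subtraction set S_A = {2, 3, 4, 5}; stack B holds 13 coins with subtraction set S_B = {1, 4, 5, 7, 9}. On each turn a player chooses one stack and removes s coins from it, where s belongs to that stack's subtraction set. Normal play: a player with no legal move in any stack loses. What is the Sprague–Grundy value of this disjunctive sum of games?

Stack A, S = {2, 3, 4, 5}:
G(0) = 0
G(1) = mex{} = 0
G(2) = mex{0} = 1
G(3) = mex{0,0} = 1
G(4) = mex{1,0,0} = 2
G(5) = mex{1,1,0,0} = 2
G(6) = mex{2,1,1,0} = 3
G(7) = mex{2,2,1,1} = 0
G(8) = mex{3,2,2,1} = 0
G(9) = mex{0,3,2,2} = 1
G(10) = mex{0,0,3,2} = 1
G(11) = mex{1,0,0,3} = 2
G(12) = mex{1,1,0,0} = 2
G(13) = mex{2,1,1,0} = 3
G(14) = mex{2,2,1,1} = 0
G(15) = mex{3,2,2,1} = 0
G(16) = mex{0,3,2,2} = 1
G(17) = mex{0,0,3,2} = 1
G(18) = mex{1,0,0,3} = 2
G(19) = mex{1,1,0,0} = 2
G_A(19) = 2.
Stack B, S = {1, 4, 5, 7, 9}:
G(0) = 0
G(1) = mex{0} = 1
G(2) = mex{1} = 0
G(3) = mex{0} = 1
G(4) = mex{1,0} = 2
G(5) = mex{2,1,0} = 3
G(6) = mex{3,0,1} = 2
G(7) = mex{2,1,0,0} = 3
G(8) = mex{3,2,1,1} = 0
G(9) = mex{0,3,2,0,0} = 1
G(10) = mex{1,2,3,1,1} = 0
G(11) = mex{0,3,2,2,0} = 1
G(12) = mex{1,0,3,3,1} = 2
G(13) = mex{2,1,0,2,2} = 3
G_B(13) = 3.
Combined Grundy value = 2 ⊕ 3 = 1.

1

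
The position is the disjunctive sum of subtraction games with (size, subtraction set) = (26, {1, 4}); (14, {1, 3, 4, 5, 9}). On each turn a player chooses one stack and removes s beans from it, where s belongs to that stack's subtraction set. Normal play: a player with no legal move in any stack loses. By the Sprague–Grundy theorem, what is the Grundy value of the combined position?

Stack A, S = {1, 4}:
n :  0  1  2  3  4  5  6  7  8  9 10 11 12 13 14 15 16 17 18 19 20 21 22 23 24 25 26
G :  0  1  0  1  2  0  1  0  1  2  0  1  0  1  2  0  1  0  1  2  0  1  0  1  2  0  1
G_A(26) = 1.
Stack B, S = {1, 3, 4, 5, 9}:
n :  0  1  2  3  4  5  6  7  8  9 10 11 12 13 14
G :  0  1  0  1  2  3  2  3  0  1  0  1  2  3  2
G_B(14) = 2.
Combined Grundy value = 1 ⊕ 2 = 3.

3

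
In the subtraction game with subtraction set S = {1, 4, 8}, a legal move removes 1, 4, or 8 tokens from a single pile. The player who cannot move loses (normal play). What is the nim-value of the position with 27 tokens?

1

n :  0  1  2  3  4  5  6  7  8  9 10 11 12 13 14 15 16 17 18 19 20 21 22 23 24 25 26 27
G :  0  1  0  1  2  0  1  0  1  2  3  2  0  1  0  1  2  0  1  0  1  2  3  2  0  1  0  1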